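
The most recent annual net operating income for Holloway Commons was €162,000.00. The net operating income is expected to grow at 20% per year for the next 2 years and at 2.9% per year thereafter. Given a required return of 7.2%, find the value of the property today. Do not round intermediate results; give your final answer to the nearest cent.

€5242086.08

D_1 = 194400.00000
D_2 = 233280.00000
Terminal value at year 2: TV = D_2×(1+g_2)/(r−g_2) = 240045.12000/0.043 = 5582444.65116
P_0 = D_1/(1+r)^1 + D_2/(1+r)^2 + TV/(1+r)^2
    = 181343.28358 + 202996.21297 + 4857746.58467 = 5242086.08122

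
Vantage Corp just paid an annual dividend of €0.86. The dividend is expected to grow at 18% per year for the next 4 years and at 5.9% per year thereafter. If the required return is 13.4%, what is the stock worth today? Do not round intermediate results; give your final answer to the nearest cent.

D_1 = 1.01480
D_2 = 1.19746
D_3 = 1.41301
D_4 = 1.66735
Terminal value at year 4: TV = D_4×(1+g_2)/(r−g_2) = 1.76572/0.075 = 23.54297
P_0 = D_1/(1+r)^1 + D_2/(1+r)^2 + D_3/(1+r)^3 + D_4/(1+r)^4 + TV/(1+r)^4
    = 0.89489 + 0.93119 + 0.96896 + 1.00826 + 14.23669 = 18.03998

€18.04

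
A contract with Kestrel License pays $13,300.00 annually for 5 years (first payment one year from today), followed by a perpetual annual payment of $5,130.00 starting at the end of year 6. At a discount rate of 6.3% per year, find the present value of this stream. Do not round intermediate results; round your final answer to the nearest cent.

$115564.52

PV of 5-year annuity: $13,300.00 × [1 − (1+0.063)^−5] / 0.063 = 55570.15333
Perpetuity value at year 5: $5,130.00 / 0.063 = 81428.57143
PV of perpetuity: 81428.57143 / (1+0.063)^5 = 59994.36943
Total PV = 55570.15333 + 59994.36943 = 115564.52276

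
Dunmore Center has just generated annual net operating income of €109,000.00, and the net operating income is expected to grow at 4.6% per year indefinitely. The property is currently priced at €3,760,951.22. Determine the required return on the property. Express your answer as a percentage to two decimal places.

7.63%

D₁ = €109,000.00 × 1.046 = €114,014.0000
P = D₁/(r − g) ⇒ r = D₁/P + g = €114,014.0000/€3,760,951.22 + 0.046 = 0.030315 + 0.046 = 0.076315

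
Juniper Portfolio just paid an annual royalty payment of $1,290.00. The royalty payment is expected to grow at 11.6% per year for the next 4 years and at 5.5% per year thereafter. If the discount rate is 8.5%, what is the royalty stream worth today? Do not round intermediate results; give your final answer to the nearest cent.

$56315.28

D_1 = 1439.64000
D_2 = 1606.63824
D_3 = 1793.00828
D_4 = 2000.99724
Terminal value at year 4: TV = D_4×(1+g_2)/(r−g_2) = 2111.05208/0.03 = 70368.40279
P_0 = D_1/(1+r)^1 + D_2/(1+r)^2 + D_3/(1+r)^3 + D_4/(1+r)^4 + TV/(1+r)^4
    = 1326.85714 + 1364.76735 + 1403.76070 + 1443.86815 + 50776.02988 = 56315.28322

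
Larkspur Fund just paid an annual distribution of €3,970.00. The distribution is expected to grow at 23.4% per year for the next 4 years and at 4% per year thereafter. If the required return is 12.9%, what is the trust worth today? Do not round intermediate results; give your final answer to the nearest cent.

D_1 = 4898.98000
D_2 = 6045.34132
D_3 = 7459.95119
D_4 = 9205.57977
Terminal value at year 4: TV = D_4×(1+g_2)/(r−g_2) = 9573.80296/0.089 = 107570.81975
P_0 = D_1/(1+r)^1 + D_2/(1+r)^2 + D_3/(1+r)^3 + D_4/(1+r)^4 + TV/(1+r)^4
    = 4339.22055 + 4742.77959 + 5183.87070 + 5665.98444 + 66209.25643 = 86141.11171

€86141.11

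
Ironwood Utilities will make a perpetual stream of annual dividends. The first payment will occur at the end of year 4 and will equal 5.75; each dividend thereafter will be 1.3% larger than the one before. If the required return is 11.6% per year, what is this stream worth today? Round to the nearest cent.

40.16

Value at end of year 3: C₁ / (r − g) = 5.75 / (0.116 − 0.013) = 55.8252
Discount to today: PV = 55.8252 / (1 + 0.116)^3 = 55.8252 / 1.389929 = 40.16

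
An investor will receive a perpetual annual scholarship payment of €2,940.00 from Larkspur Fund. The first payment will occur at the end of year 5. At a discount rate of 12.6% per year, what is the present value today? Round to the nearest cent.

Value at end of year 4: C / r = €2,940.00 / 0.126 = €23,333.3333
Discount to today: PV = €23,333.3333 / (1 + 0.126)^4 = €23,333.3333 / 1.607510 = €14,515.21

€14515.21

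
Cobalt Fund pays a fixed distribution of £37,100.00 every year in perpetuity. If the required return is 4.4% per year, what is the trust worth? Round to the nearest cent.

Level perpetuity: PV = C / r = £37,100.00 / 0.044 = £843,181.82

£843181.82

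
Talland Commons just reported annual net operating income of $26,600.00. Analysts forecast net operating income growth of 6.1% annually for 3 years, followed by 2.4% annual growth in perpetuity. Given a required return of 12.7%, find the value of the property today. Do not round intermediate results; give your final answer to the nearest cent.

$291470.52

D_1 = 28222.60000
D_2 = 29944.17860
D_3 = 31770.77349
Terminal value at year 3: TV = D_3×(1+g_2)/(r−g_2) = 32533.27206/0.103 = 315857.01028
P_0 = D_1/(1+r)^1 + D_2/(1+r)^2 + D_3/(1+r)^3 + TV/(1+r)^3
    = 25042.23602 + 23575.69869 + 22195.04553 + 220657.54000 = 291470.52024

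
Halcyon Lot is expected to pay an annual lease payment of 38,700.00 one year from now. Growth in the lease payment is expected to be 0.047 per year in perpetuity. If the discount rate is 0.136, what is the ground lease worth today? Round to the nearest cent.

434831.46

Growing perpetuity: P = D₁ / (r − g) = 38,700.0000 / (0.136 − 0.047) = 434,831.46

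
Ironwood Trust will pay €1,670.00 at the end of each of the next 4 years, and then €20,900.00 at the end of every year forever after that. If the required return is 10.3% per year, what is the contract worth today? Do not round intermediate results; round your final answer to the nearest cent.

PV of 4-year annuity: €1,670.00 × [1 − (1+0.103)^−4] / 0.103 = 5259.47974
Perpetuity value at year 4: €20,900.00 / 0.103 = 202912.62136
PV of perpetuity: 202912.62136 / (1+0.103)^4 = 137090.38991
Total PV = 5259.47974 + 137090.38991 = 142349.86965

€142349.87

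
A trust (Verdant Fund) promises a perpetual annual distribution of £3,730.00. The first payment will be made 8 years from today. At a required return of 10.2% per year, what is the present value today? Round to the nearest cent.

£18528.38

Value at end of year 7: C / r = £3,730.00 / 0.102 = £36,568.6275
Discount to today: PV = £36,568.6275 / (1 + 0.102)^7 = £36,568.6275 / 1.973655 = £18,528.38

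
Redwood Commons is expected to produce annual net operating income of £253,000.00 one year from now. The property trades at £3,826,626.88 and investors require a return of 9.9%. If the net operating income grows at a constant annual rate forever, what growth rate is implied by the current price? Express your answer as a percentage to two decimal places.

3.29%

P = D₁/(r−g) ⇒ g = r − D₁/P = 0.099 − £253,000.00/£3,826,626.88 = 0.032884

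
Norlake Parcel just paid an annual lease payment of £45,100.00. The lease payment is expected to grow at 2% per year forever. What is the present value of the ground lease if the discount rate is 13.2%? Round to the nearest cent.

£410732.14

D₁ = D₀ × (1 + g) = £45,100.00 × 1.02 = £46,002.0000
Growing perpetuity: P = D₁ / (r − g) = £46,002.0000 / (0.132 − 0.02) = £410,732.14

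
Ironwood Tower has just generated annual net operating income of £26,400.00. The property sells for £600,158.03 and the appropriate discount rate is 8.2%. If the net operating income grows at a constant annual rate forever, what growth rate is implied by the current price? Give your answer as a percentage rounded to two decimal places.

P = D₀(1+g)/(r−g) ⇒ P(r−g) = D₀(1+g) ⇒ g(P+D₀) = P·r − D₀
g = (P·r − D₀)/(P + D₀) = (£600,158.03×0.082 − £26,400.00) / (£600,158.03 + £26,400.00) = 0.036410

3.64%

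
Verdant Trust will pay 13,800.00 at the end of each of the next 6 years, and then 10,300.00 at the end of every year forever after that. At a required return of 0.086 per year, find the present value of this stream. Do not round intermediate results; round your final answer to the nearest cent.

PV of 6-year annuity: 13,800.00 × [1 − (1+0.086)^−6] / 0.086 = 62650.96665
Perpetuity value at year 6: 10,300.00 / 0.086 = 119767.44186
PV of perpetuity: 119767.44186 / (1+0.086)^6 = 73006.21313
Total PV = 62650.96665 + 73006.21313 = 135657.17978

135657.18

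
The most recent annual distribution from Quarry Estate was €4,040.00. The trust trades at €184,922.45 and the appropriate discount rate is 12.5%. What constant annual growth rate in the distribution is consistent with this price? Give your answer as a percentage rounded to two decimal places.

10.09%

P = D₀(1+g)/(r−g) ⇒ P(r−g) = D₀(1+g) ⇒ g(P+D₀) = P·r − D₀
g = (P·r − D₀)/(P + D₀) = (€184,922.45×0.125 − €4,040.00) / (€184,922.45 + €4,040.00) = 0.100948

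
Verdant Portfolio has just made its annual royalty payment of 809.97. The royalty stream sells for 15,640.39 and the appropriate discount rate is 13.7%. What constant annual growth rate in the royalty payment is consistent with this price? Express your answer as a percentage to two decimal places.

P = D₀(1+g)/(r−g) ⇒ P(r−g) = D₀(1+g) ⇒ g(P+D₀) = P·r − D₀
g = (P·r − D₀)/(P + D₀) = (15,640.39×0.137 − 809.97) / (15,640.39 + 809.97) = 0.081017

8.10%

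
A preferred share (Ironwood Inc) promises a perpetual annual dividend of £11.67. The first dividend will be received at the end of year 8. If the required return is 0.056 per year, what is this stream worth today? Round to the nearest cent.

£142.31

Value at end of year 7: C / r = £11.67 / 0.056 = £208.3929
Discount to today: PV = £208.3929 / (1 + 0.056)^7 = £208.3929 / 1.464359 = £142.31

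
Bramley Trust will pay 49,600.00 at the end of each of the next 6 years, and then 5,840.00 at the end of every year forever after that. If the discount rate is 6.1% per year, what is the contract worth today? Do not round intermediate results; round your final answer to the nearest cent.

PV of 6-year annuity: 49,600.00 × [1 − (1+0.061)^−6] / 0.061 = 243134.85769
Perpetuity value at year 6: 5,840.00 / 0.061 = 95737.70492
PV of perpetuity: 95737.70492 / (1+0.061)^6 = 67110.53619
Total PV = 243134.85769 + 67110.53619 = 310245.39388

310245.39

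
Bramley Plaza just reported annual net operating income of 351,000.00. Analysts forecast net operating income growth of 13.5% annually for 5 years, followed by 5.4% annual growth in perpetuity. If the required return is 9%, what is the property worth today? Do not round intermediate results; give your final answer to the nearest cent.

14565034.24

D_1 = 398385.00000
D_2 = 452166.97500
D_3 = 513209.51662
D_4 = 582492.80137
D_5 = 661129.32955
Terminal value at year 5: TV = D_5×(1+g_2)/(r−g_2) = 696830.31335/0.036 = 19356397.59306
P_0 = D_1/(1+r)^1 + D_2/(1+r)^2 + D_3/(1+r)^3 + D_4/(1+r)^4 + D_5/(1+r)^5 + TV/(1+r)^5
    = 365490.82569 + 380579.89647 + 396291.91055 + 412652.58575 + 429688.70168 + 12580330.32140 = 14565034.24154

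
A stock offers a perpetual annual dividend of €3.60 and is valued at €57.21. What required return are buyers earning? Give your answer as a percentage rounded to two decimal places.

6.29%

P = C/r ⇒ r = C/P = €3.60/€57.21 = 0.062926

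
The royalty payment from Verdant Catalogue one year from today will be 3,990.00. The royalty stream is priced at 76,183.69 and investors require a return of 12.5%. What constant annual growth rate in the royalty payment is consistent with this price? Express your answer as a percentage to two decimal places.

P = D₁/(r−g) ⇒ g = r − D₁/P = 0.125 − 3,990.00/76,183.69 = 0.072627

7.26%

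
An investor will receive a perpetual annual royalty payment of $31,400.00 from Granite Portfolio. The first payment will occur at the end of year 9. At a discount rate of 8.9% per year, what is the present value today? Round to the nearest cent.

$178367.86

Value at end of year 8: C / r = $31,400.00 / 0.089 = $352,808.9888
Discount to today: PV = $352,808.9888 / (1 + 0.089)^8 = $352,808.9888 / 1.977985 = $178,367.86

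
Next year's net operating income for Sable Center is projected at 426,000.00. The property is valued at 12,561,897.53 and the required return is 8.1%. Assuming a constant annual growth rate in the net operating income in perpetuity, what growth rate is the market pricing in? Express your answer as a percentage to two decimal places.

P = D₁/(r−g) ⇒ g = r − D₁/P = 0.081 − 426,000.00/12,561,897.53 = 0.047088

4.71%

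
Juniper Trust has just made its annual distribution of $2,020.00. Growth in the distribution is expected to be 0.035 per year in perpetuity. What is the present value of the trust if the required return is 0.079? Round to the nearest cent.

D₁ = D₀ × (1 + g) = $2,020.00 × 1.035 = $2,090.7000
Growing perpetuity: P = D₁ / (r − g) = $2,090.7000 / (0.079 − 0.035) = $47,515.91

$47515.91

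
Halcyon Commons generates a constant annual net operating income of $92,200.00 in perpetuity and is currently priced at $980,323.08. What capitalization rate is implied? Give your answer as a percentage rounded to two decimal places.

P = C/r ⇒ r = C/P = $92,200.00/$980,323.08 = 0.094051

9.41%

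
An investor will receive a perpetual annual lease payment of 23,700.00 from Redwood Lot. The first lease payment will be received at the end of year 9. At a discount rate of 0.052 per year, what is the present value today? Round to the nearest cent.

303821.91

Value at end of year 8: C / r = 23,700.00 / 0.052 = 455,769.2308
Discount to today: PV = 455,769.2308 / (1 + 0.052)^8 = 455,769.2308 / 1.500120 = 303,821.91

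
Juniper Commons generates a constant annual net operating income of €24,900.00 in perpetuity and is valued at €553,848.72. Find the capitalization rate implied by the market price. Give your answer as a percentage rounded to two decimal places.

4.50%

P = C/r ⇒ r = C/P = €24,900.00/€553,848.72 = 0.044958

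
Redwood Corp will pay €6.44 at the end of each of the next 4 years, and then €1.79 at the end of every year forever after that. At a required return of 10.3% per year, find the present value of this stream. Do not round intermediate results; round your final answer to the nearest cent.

PV of 4-year annuity: €6.44 × [1 − (1+0.103)^−4] / 0.103 = 20.28207
Perpetuity value at year 4: €1.79 / 0.103 = 17.37864
PV of perpetuity: 17.37864 / (1+0.103)^4 = 11.74123
Total PV = 20.28207 + 11.74123 = 32.02330

€32.02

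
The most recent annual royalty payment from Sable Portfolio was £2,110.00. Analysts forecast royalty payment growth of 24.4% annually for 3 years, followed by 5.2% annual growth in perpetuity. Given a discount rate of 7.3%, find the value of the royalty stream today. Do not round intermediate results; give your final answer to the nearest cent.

£173288.40

D_1 = 2624.84000
D_2 = 3265.30096
D_3 = 4062.03439
Terminal value at year 3: TV = D_3×(1+g_2)/(r−g_2) = 4273.26018/0.021 = 203488.58013
P_0 = D_1/(1+r)^1 + D_2/(1+r)^2 + D_3/(1+r)^3 + TV/(1+r)^3
    = 2446.26281 + 2836.11458 + 3288.09556 + 164717.92987 = 173288.40282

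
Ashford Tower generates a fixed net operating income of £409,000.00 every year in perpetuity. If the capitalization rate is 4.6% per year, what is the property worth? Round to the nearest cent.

£8891304.35

Level perpetuity: PV = C / r = £409,000.00 / 0.046 = £8,891,304.35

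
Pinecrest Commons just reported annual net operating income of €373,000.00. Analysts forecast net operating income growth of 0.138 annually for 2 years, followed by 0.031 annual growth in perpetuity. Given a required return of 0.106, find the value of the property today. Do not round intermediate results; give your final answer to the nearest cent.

€6207196.65

D_1 = 424474.00000
D_2 = 483051.41200
Terminal value at year 2: TV = D_2×(1+g_2)/(r−g_2) = 498026.00577/0.075 = 6640346.74363
P_0 = D_1/(1+r)^1 + D_2/(1+r)^2 + TV/(1+r)^2
    = 383792.04340 + 394896.33399 + 5428508.27120 = 6207196.64858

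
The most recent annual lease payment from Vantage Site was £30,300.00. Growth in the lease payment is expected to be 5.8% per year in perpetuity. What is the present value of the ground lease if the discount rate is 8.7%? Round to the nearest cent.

£1105427.59

D₁ = D₀ × (1 + g) = £30,300.00 × 1.058 = £32,057.4000
Growing perpetuity: P = D₁ / (r − g) = £32,057.4000 / (0.087 − 0.058) = £1,105,427.59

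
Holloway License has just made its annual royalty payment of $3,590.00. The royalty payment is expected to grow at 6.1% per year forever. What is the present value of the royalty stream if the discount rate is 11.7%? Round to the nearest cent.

$68017.68

D₁ = D₀ × (1 + g) = $3,590.00 × 1.061 = $3,808.9900
Growing perpetuity: P = D₁ / (r − g) = $3,808.9900 / (0.117 − 0.061) = $68,017.68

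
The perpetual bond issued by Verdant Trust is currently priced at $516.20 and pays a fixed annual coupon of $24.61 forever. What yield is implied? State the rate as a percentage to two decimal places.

4.77%

P = C/r ⇒ r = C/P = $24.61/$516.20 = 0.047675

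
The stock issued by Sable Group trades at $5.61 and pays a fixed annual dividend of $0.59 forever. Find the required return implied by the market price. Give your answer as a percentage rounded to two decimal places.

P = C/r ⇒ r = C/P = $0.59/$5.61 = 0.105169

10.52%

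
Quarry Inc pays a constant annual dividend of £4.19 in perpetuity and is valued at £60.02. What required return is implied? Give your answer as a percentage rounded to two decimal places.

6.98%

P = C/r ⇒ r = C/P = £4.19/£60.02 = 0.069810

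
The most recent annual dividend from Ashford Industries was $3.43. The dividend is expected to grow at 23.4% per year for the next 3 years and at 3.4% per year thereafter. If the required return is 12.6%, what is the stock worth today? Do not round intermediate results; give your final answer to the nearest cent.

$63.13

D_1 = 4.23262
D_2 = 5.22305
D_3 = 6.44525
Terminal value at year 3: TV = D_3×(1+g_2)/(r−g_2) = 6.66439/0.092 = 72.43898
P_0 = D_1/(1+r)^1 + D_2/(1+r)^2 + D_3/(1+r)^3 + TV/(1+r)^3
    = 3.75899 + 4.11953 + 4.51465 + 50.74078 = 63.13395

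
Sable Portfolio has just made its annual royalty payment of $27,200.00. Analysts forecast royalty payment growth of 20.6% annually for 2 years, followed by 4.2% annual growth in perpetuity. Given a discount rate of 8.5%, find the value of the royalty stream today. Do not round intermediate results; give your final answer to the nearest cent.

D_1 = 32803.20000
D_2 = 39560.65920
Terminal value at year 2: TV = D_2×(1+g_2)/(r−g_2) = 41222.20689/0.043 = 958655.97410
P_0 = D_1/(1+r)^1 + D_2/(1+r)^2 + TV/(1+r)^2
    = 30233.36406 + 33605.01111 + 814335.38542 = 878173.76058

$878173.76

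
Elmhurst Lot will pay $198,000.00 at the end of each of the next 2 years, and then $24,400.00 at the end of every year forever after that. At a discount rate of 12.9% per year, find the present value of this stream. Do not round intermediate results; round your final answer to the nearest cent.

$479106.89

PV of 2-year annuity: $198,000.00 × [1 − (1+0.129)^−2] / 0.129 = 330714.29524
Perpetuity value at year 2: $24,400.00 / 0.129 = 189147.28682
PV of perpetuity: 189147.28682 / (1+0.129)^2 = 148392.59589
Total PV = 330714.29524 + 148392.59589 = 479106.89113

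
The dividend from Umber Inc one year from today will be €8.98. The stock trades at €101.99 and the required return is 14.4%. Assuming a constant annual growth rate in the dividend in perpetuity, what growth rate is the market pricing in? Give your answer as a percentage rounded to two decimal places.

5.60%

P = D₁/(r−g) ⇒ g = r − D₁/P = 0.144 − €8.98/€101.99 = 0.055952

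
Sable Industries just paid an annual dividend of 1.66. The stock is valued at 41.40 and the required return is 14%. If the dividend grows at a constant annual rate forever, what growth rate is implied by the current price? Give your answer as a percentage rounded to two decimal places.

P = D₀(1+g)/(r−g) ⇒ P(r−g) = D₀(1+g) ⇒ g(P+D₀) = P·r − D₀
g = (P·r − D₀)/(P + D₀) = (41.40×0.14 − 1.66) / (41.40 + 1.66) = 0.096052

9.61%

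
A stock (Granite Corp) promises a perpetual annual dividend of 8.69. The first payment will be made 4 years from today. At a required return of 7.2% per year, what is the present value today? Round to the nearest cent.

97.97

Value at end of year 3: C / r = 8.69 / 0.072 = 120.6944
Discount to today: PV = 120.6944 / (1 + 0.072)^3 = 120.6944 / 1.231925 = 97.97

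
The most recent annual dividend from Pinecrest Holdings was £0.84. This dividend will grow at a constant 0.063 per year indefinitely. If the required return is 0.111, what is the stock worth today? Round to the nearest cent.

£18.60

D₁ = D₀ × (1 + g) = £0.84 × 1.063 = £0.8929
Growing perpetuity: P = D₁ / (r − g) = £0.8929 / (0.111 − 0.063) = £18.60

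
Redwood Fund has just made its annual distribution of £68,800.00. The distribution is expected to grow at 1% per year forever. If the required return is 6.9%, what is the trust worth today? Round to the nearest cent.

£1177762.71

D₁ = D₀ × (1 + g) = £68,800.00 × 1.01 = £69,488.0000
Growing perpetuity: P = D₁ / (r − g) = £69,488.0000 / (0.069 − 0.01) = £1,177,762.71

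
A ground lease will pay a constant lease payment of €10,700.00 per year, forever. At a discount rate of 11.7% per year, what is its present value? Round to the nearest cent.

Level perpetuity: PV = C / r = €10,700.00 / 0.117 = €91,452.99

€91452.99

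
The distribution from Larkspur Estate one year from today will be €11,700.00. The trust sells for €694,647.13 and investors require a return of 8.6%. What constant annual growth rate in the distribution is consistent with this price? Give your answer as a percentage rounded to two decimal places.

P = D₁/(r−g) ⇒ g = r − D₁/P = 0.086 − €11,700.00/€694,647.13 = 0.069157

6.92%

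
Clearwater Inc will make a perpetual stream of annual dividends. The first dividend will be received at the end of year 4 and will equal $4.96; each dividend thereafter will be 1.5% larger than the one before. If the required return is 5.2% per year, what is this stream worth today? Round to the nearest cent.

$115.14

Value at end of year 3: C₁ / (r − g) = $4.96 / (0.052 − 0.015) = $134.0541
Discount to today: PV = $134.0541 / (1 + 0.052)^3 = $134.0541 / 1.164253 = $115.14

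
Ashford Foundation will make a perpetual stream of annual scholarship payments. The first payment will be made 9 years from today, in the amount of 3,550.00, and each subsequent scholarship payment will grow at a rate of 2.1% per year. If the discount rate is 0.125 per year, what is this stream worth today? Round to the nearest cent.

13303.77

Value at end of year 8: C₁ / (r − g) = 3,550.00 / (0.125 − 0.021) = 34,134.6154
Discount to today: PV = 34,134.6154 / (1 + 0.125)^8 = 34,134.6154 / 2.565785 = 13,303.77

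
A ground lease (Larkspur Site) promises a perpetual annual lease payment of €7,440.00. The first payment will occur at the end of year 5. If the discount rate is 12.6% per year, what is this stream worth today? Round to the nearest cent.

Value at end of year 4: C / r = €7,440.00 / 0.126 = €59,047.6190
Discount to today: PV = €59,047.6190 / (1 + 0.126)^4 = €59,047.6190 / 1.607510 = €36,732.36

€36732.36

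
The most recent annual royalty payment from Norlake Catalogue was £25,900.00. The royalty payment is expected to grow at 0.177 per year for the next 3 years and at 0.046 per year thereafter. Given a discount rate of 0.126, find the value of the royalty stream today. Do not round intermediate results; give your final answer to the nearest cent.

£471726.06

D_1 = 30484.30000
D_2 = 35880.02110
D_3 = 42230.78483
Terminal value at year 3: TV = D_3×(1+g_2)/(r−g_2) = 44173.40094/0.08 = 552167.51171
P_0 = D_1/(1+r)^1 + D_2/(1+r)^2 + D_3/(1+r)^3 + TV/(1+r)^3
    = 27073.09059 + 28299.31405 + 29581.07694 + 386772.58101 = 471726.06259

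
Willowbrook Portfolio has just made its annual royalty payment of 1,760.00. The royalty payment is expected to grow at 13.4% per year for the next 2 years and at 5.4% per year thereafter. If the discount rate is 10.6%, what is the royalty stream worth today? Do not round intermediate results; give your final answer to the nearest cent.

41157.78

D_1 = 1995.84000
D_2 = 2263.28256
Terminal value at year 2: TV = D_2×(1+g_2)/(r−g_2) = 2385.49982/0.052 = 45874.99650
P_0 = D_1/(1+r)^1 + D_2/(1+r)^2 + TV/(1+r)^2
    = 1804.55696 + 1850.24195 + 37502.98103 = 41157.77994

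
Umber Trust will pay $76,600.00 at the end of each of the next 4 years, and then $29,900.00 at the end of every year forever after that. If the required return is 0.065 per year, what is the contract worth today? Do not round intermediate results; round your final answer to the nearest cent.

PV of 4-year annuity: $76,600.00 × [1 − (1+0.065)^−4] / 0.065 = 262416.17288
Perpetuity value at year 4: $29,900.00 / 0.065 = 460000.00000
PV of perpetuity: 460000.00000 / (1+0.065)^4 = 357568.62181
Total PV = 262416.17288 + 357568.62181 = 619984.79470

$619984.79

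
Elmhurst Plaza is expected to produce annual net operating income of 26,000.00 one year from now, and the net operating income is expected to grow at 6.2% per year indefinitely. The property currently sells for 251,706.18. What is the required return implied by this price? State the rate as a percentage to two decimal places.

P = D₁/(r − g) ⇒ r = D₁/P + g = 26,000.0000/251,706.18 + 0.062 = 0.103295 + 0.062 = 0.165295

16.53%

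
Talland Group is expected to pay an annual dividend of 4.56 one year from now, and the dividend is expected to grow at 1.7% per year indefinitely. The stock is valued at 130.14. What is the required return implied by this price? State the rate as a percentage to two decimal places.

P = D₁/(r − g) ⇒ r = D₁/P + g = 4.5600/130.14 + 0.017 = 0.035039 + 0.017 = 0.052039

5.20%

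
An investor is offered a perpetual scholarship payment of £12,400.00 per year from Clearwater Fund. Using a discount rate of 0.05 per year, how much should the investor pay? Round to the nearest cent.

£248000.00

Level perpetuity: PV = C / r = £12,400.00 / 0.05 = £248,000.00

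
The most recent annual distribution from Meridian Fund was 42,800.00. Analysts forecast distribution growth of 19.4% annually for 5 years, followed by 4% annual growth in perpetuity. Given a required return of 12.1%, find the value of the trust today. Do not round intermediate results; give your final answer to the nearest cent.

1012949.98

D_1 = 51103.20000
D_2 = 61017.22080
D_3 = 72854.56164
D_4 = 86988.34659
D_5 = 103864.08583
Terminal value at year 5: TV = D_5×(1+g_2)/(r−g_2) = 108018.64926/0.081 = 1333563.57117
P_0 = D_1/(1+r)^1 + D_2/(1+r)^2 + D_3/(1+r)^3 + D_4/(1+r)^4 + D_5/(1+r)^5 + TV/(1+r)^5
    = 45587.15433 + 48555.80934 + 51717.78443 + 55085.66870 + 58672.87103 + 753330.68978 = 1012949.97760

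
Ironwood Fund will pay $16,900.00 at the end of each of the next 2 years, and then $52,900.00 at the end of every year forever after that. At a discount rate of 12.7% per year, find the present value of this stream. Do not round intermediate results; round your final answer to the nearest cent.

$356248.64

PV of 2-year annuity: $16,900.00 × [1 − (1+0.127)^−2] / 0.127 = 28301.29853
Perpetuity value at year 2: $52,900.00 / 0.127 = 416535.43307
PV of perpetuity: 416535.43307 / (1+0.127)^2 = 327947.34477
Total PV = 28301.29853 + 327947.34477 = 356248.64330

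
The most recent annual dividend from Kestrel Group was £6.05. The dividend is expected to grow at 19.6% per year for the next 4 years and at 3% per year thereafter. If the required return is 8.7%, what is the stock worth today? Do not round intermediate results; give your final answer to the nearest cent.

D_1 = 7.23580
D_2 = 8.65402
D_3 = 10.35020
D_4 = 12.37884
Terminal value at year 4: TV = D_4×(1+g_2)/(r−g_2) = 12.75021/0.057 = 223.68788
P_0 = D_1/(1+r)^1 + D_2/(1+r)^2 + D_3/(1+r)^3 + D_4/(1+r)^4 + TV/(1+r)^4
    = 6.65667 + 7.32417 + 8.05861 + 8.86670 + 160.22279 = 191.12894

£191.13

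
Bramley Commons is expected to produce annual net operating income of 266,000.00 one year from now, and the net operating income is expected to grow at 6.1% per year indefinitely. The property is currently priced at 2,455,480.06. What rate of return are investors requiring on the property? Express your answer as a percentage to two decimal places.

P = D₁/(r − g) ⇒ r = D₁/P + g = 266,000.0000/2,455,480.06 + 0.061 = 0.108329 + 0.061 = 0.169329

16.93%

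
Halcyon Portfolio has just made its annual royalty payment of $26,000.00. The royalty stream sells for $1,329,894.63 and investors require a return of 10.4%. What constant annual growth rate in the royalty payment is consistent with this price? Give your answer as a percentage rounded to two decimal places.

8.28%

P = D₀(1+g)/(r−g) ⇒ P(r−g) = D₀(1+g) ⇒ g(P+D₀) = P·r − D₀
g = (P·r − D₀)/(P + D₀) = ($1,329,894.63×0.104 − $26,000.00) / ($1,329,894.63 + $26,000.00) = 0.082830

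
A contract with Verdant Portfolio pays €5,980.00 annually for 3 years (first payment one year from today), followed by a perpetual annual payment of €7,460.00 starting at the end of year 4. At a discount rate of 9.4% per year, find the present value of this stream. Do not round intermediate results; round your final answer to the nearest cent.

€75641.93

PV of 3-year annuity: €5,980.00 × [1 − (1+0.094)^−3] / 0.094 = 15029.87808
Perpetuity value at year 3: €7,460.00 / 0.094 = 79361.70213
PV of perpetuity: 79361.70213 / (1+0.094)^3 = 60612.05489
Total PV = 15029.87808 + 60612.05489 = 75641.93297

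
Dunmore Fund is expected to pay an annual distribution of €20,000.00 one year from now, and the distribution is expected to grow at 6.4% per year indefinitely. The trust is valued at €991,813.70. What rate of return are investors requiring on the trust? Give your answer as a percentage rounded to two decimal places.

P = D₁/(r − g) ⇒ r = D₁/P + g = €20,000.0000/€991,813.70 + 0.064 = 0.020165 + 0.064 = 0.084165

8.42%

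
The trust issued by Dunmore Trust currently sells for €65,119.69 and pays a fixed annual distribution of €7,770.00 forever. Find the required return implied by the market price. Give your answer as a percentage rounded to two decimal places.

P = C/r ⇒ r = C/P = €7,770.00/€65,119.69 = 0.119319

11.93%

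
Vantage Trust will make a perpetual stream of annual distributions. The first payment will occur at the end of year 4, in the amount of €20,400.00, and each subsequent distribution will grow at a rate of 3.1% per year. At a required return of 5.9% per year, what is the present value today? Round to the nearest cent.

Value at end of year 3: C₁ / (r − g) = €20,400.00 / (0.059 − 0.031) = €728,571.4286
Discount to today: PV = €728,571.4286 / (1 + 0.059)^3 = €728,571.4286 / 1.187648 = €613,457.18

€613457.18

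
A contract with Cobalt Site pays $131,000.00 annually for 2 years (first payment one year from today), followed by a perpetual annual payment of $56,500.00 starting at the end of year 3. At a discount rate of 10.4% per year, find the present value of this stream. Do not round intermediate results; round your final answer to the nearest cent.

$671876.01

PV of 2-year annuity: $131,000.00 × [1 − (1+0.104)^−2] / 0.104 = 226140.77925
Perpetuity value at year 2: $56,500.00 / 0.104 = 543269.23077
PV of perpetuity: 543269.23077 / (1+0.104)^2 = 445735.23056
Total PV = 226140.77925 + 445735.23056 = 671876.00981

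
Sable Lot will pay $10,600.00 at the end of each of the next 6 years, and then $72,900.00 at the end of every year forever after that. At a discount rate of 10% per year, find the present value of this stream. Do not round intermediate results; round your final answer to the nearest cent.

PV of 6-year annuity: $10,600.00 × [1 − (1+0.1)^−6] / 0.1 = 46165.76341
Perpetuity value at year 6: $72,900.00 / 0.1 = 729000.00000
PV of perpetuity: 729000.00000 / (1+0.1)^6 = 411501.49501
Total PV = 46165.76341 + 411501.49501 = 457667.25842

$457667.26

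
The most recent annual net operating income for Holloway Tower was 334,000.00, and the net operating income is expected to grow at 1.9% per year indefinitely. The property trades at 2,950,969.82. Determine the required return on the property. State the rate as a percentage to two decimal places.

D₁ = 334,000.00 × 1.019 = 340,346.0000
P = D₁/(r − g) ⇒ r = D₁/P + g = 340,346.0000/2,950,969.82 + 0.019 = 0.115334 + 0.019 = 0.134334

13.43%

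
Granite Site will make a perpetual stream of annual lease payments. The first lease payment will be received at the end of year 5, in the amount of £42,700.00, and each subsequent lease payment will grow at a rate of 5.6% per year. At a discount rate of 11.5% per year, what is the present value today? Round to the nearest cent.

£468248.50

Value at end of year 4: C₁ / (r − g) = £42,700.00 / (0.115 − 0.056) = £723,728.8136
Discount to today: PV = £723,728.8136 / (1 + 0.115)^4 = £723,728.8136 / 1.545608 = £468,248.50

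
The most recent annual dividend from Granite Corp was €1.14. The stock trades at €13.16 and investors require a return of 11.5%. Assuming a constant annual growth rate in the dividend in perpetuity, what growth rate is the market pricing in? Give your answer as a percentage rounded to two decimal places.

2.61%

P = D₀(1+g)/(r−g) ⇒ P(r−g) = D₀(1+g) ⇒ g(P+D₀) = P·r − D₀
g = (P·r − D₀)/(P + D₀) = (€13.16×0.115 − €1.14) / (€13.16 + €1.14) = 0.026112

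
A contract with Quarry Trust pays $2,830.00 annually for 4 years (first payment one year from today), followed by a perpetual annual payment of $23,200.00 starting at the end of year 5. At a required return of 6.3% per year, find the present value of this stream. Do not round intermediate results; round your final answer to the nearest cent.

PV of 4-year annuity: $2,830.00 × [1 − (1+0.063)^−4] / 0.063 = 9739.25839
Perpetuity value at year 4: $23,200.00 / 0.063 = 368253.96825
PV of perpetuity: 368253.96825 / (1+0.063)^4 = 288412.69807
Total PV = 9739.25839 + 288412.69807 = 298151.95646

$298151.96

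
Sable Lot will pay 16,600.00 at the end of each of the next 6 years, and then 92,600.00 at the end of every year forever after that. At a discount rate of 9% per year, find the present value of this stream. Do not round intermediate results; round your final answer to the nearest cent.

PV of 6-year annuity: 16,600.00 × [1 − (1+0.09)^−6] / 0.09 = 74466.24860
Perpetuity value at year 6: 92,600.00 / 0.09 = 1028888.88889
PV of perpetuity: 1028888.88889 / (1+0.09)^6 = 613492.82743
Total PV = 74466.24860 + 613492.82743 = 687959.07603

687959.08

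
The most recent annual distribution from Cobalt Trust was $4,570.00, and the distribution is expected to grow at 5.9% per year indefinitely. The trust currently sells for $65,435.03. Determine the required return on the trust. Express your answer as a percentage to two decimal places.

D₁ = $4,570.00 × 1.059 = $4,839.6300
P = D₁/(r − g) ⇒ r = D₁/P + g = $4,839.6300/$65,435.03 + 0.059 = 0.073961 + 0.059 = 0.132961

13.30%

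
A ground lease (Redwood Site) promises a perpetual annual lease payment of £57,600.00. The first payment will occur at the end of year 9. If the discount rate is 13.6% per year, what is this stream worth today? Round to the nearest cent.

£152706.29

Value at end of year 8: C / r = £57,600.00 / 0.136 = £423,529.4118
Discount to today: PV = £423,529.4118 / (1 + 0.136)^8 = £423,529.4118 / 2.773490 = £152,706.29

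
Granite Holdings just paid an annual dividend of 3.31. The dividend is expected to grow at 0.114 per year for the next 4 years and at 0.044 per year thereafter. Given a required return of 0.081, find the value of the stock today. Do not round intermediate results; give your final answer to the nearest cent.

119.61

D_1 = 3.68734
D_2 = 4.10770
D_3 = 4.57597
D_4 = 5.09764
Terminal value at year 4: TV = D_4×(1+g_2)/(r−g_2) = 5.32193/0.037 = 143.83598
P_0 = D_1/(1+r)^1 + D_2/(1+r)^2 + D_3/(1+r)^3 + D_4/(1+r)^4 + TV/(1+r)^4
    = 3.41105 + 3.51518 + 3.62248 + 3.73307 + 105.33307 = 119.61485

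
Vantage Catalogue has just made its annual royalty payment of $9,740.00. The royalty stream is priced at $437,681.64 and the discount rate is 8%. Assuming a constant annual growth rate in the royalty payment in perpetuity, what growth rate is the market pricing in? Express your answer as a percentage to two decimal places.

P = D₀(1+g)/(r−g) ⇒ P(r−g) = D₀(1+g) ⇒ g(P+D₀) = P·r − D₀
g = (P·r − D₀)/(P + D₀) = ($437,681.64×0.08 − $9,740.00) / ($437,681.64 + $9,740.00) = 0.056489

5.65%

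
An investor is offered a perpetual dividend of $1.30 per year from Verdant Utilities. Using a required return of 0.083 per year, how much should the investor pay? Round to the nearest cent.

$15.66

Level perpetuity: PV = C / r = $1.30 / 0.083 = $15.66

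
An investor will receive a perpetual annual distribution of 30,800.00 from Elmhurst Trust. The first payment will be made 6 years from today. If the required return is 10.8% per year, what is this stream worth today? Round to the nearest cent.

Value at end of year 5: C / r = 30,800.00 / 0.108 = 285,185.1852
Discount to today: PV = 285,185.1852 / (1 + 0.108)^5 = 285,185.1852 / 1.669932 = 170,776.52

170776.52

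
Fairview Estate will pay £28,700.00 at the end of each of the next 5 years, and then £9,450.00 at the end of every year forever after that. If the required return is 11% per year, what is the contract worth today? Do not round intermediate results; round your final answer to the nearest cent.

£157055.11

PV of 5-year annuity: £28,700.00 × [1 − (1+0.11)^−5] / 0.11 = 106072.24441
Perpetuity value at year 5: £9,450.00 / 0.11 = 85909.09091
PV of perpetuity: 85909.09091 / (1+0.11)^5 = 50982.86409
Total PV = 106072.24441 + 50982.86409 = 157055.10850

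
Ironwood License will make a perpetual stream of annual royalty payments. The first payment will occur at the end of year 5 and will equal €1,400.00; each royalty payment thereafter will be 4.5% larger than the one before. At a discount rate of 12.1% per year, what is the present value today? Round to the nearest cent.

Value at end of year 4: C₁ / (r − g) = €1,400.00 / (0.121 − 0.045) = €18,421.0526
Discount to today: PV = €18,421.0526 / (1 + 0.121)^4 = €18,421.0526 / 1.579147 = €11,665.19

€11665.19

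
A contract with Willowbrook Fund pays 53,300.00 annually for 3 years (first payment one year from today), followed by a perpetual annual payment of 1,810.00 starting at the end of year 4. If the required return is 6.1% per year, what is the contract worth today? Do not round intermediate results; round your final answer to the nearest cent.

PV of 3-year annuity: 53,300.00 × [1 − (1+0.061)^−3] / 0.061 = 142208.35071
Perpetuity value at year 3: 1,810.00 / 0.061 = 29672.13115
PV of perpetuity: 29672.13115 / (1+0.061)^3 = 24842.91699
Total PV = 142208.35071 + 24842.91699 = 167051.26769

167051.27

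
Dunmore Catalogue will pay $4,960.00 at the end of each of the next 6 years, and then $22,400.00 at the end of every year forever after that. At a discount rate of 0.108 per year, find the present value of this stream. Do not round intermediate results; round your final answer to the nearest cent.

PV of 6-year annuity: $4,960.00 × [1 − (1+0.108)^−6] / 0.108 = 21104.92112
Perpetuity value at year 6: $22,400.00 / 0.108 = 207407.40741
PV of perpetuity: 207407.40741 / (1+0.108)^6 = 112094.86041
Total PV = 21104.92112 + 112094.86041 = 133199.78153

$133199.78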